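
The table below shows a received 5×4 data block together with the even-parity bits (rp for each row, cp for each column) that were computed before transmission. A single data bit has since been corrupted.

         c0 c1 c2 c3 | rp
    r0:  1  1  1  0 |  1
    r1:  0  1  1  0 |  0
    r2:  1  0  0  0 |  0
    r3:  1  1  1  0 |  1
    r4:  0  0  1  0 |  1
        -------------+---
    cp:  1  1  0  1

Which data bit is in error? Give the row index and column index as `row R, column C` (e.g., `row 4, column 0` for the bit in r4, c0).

Recompute each row's even parity and compare to rp:
  r0: data parity 1, sent rp 1 → ok
  r1: data parity 0, sent rp 0 → ok
  r2: data parity 1, sent rp 0 → mismatch
  r3: data parity 1, sent rp 1 → ok
  r4: data parity 1, sent rp 1 → ok
Recompute each column's even parity and compare to cp:
  c0: data parity 1, sent cp 1 → ok
  c1: data parity 1, sent cp 1 → ok
  c2: data parity 0, sent cp 0 → ok
  c3: data parity 0, sent cp 1 → mismatch
Exactly one row (r2) and one column (c3) fail → the flipped bit is at their intersection.

row 2, column 3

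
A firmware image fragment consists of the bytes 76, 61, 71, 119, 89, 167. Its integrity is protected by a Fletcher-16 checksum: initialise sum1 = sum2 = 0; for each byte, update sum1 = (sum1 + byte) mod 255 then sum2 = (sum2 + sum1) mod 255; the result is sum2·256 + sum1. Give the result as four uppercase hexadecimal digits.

Running sums (mod 255):
  after byte 0 (76): sum1=76, sum2=76
  after byte 1 (61): sum1=137, sum2=213
  after byte 2 (71): sum1=208, sum2=166
  after byte 3 (119): sum1=72, sum2=238
  after byte 4 (89): sum1=161, sum2=144
  after byte 5 (167): sum1=73, sum2=217
Checksum = sum2·256 + sum1 = 217·256 + 73 = 55625 = 0xD949.

D949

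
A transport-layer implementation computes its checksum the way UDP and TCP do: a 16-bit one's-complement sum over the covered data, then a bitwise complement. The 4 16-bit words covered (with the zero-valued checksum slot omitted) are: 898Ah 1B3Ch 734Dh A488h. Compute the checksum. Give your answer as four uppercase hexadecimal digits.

One's-complement addition (fold any carry out of bit 15 back into bit 0):
  0x898A + 0x1B3C = 0x0A4C6
  0xA4C6 + 0x734D = 0x11813 → wrap carry → 0x1814
  0x1814 + 0xA488 = 0x0BC9C
One's-complement sum = 0xBC9C.
Checksum = ~0xBC9C & 0xFFFF = 0x4363.

4363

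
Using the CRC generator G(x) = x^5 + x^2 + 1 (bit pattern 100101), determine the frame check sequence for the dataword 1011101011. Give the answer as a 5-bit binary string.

00111

Append 5 zeros: 101110101100000. Divide by 100101 (XOR where the leading bit is 1):
  pos 0: 101110 XOR 100101 = 001011
  pos 2: 101110 XOR 100101 = 001011
  pos 4: 101111 XOR 100101 = 001010
  pos 6: 101000 XOR 100101 = 001101
  pos 8: 110100 XOR 100101 = 010001
  pos 9: 100010 XOR 100101 = 000111
Remainder (last 5 bits) = 00111. This is the CRC / FCS.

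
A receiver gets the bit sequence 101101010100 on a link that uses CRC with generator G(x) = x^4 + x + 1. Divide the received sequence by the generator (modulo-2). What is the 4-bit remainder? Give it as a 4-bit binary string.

Modulo-2 division of 101101010100 by 10011:
  pos 0: 10110 XOR 10011 = 00101
  pos 2: 10110 XOR 10011 = 00101
  pos 4: 10110 XOR 10011 = 00101
  pos 6: 10110 XOR 10011 = 00101
Remainder = 1010 (nonzero — an error is detected).

1010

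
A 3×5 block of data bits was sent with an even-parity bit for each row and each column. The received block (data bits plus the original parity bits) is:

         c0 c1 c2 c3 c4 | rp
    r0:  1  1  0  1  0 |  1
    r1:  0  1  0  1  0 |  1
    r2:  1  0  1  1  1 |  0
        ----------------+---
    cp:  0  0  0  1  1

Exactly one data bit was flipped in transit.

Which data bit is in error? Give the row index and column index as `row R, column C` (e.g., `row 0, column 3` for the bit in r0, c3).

Recompute each row's even parity and compare to rp:
  r0: data parity 1, sent rp 1 → ok
  r1: data parity 0, sent rp 1 → mismatch
  r2: data parity 0, sent rp 0 → ok
Recompute each column's even parity and compare to cp:
  c0: data parity 0, sent cp 0 → ok
  c1: data parity 0, sent cp 0 → ok
  c2: data parity 1, sent cp 0 → mismatch
  c3: data parity 1, sent cp 1 → ok
  c4: data parity 1, sent cp 1 → ok
Exactly one row (r1) and one column (c2) fail → the flipped bit is at their intersection.

row 1, column 2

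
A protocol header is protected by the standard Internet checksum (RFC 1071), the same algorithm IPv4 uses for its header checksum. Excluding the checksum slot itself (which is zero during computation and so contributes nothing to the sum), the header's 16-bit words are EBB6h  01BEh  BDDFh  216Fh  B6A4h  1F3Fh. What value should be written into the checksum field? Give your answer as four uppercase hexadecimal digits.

One's-complement addition (fold any carry out of bit 15 back into bit 0):
  0xEBB6 + 0x01BE = 0x0ED74
  0xED74 + 0xBDDF = 0x1AB53 → wrap carry → 0xAB54
  0xAB54 + 0x216F = 0x0CCC3
  0xCCC3 + 0xB6A4 = 0x18367 → wrap carry → 0x8368
  0x8368 + 0x1F3F = 0x0A2A7
One's-complement sum = 0xA2A7.
Checksum = ~0xA2A7 & 0xFFFF = 0x5D58.

5D58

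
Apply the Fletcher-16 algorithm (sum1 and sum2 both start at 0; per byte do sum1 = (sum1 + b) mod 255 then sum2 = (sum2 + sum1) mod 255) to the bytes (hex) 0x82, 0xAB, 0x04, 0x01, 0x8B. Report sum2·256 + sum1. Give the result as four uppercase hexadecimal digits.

Running sums (mod 255):
  after byte 0 (0x82): sum1=130, sum2=130
  after byte 1 (0xAB): sum1=46, sum2=176
  after byte 2 (0x04): sum1=50, sum2=226
  after byte 3 (0x01): sum1=51, sum2=22
  after byte 4 (0x8B): sum1=190, sum2=212
Checksum = sum2·256 + sum1 = 212·256 + 190 = 54462 = 0xD4BE.

D4BE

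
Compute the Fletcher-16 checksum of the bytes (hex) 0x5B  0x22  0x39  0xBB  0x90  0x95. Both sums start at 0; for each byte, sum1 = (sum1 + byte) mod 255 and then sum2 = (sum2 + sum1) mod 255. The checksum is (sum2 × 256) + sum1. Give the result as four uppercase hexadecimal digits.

9D98

Running sums (mod 255):
  after byte 0 (0x5B): sum1=91, sum2=91
  after byte 1 (0x22): sum1=125, sum2=216
  after byte 2 (0x39): sum1=182, sum2=143
  after byte 3 (0xBB): sum1=114, sum2=2
  after byte 4 (0x90): sum1=3, sum2=5
  after byte 5 (0x95): sum1=152, sum2=157
Checksum = sum2·256 + sum1 = 157·256 + 152 = 40344 = 0x9D98.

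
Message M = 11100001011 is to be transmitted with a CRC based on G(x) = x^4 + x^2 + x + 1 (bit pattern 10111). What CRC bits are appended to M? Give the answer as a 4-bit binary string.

Append 4 zeros: 111000010110000. Divide by 10111 (XOR where the leading bit is 1):
  pos 0: 11100 XOR 10111 = 01011
  pos 1: 10110 XOR 10111 = 00001
  pos 5: 10101 XOR 10111 = 00010
  pos 8: 10100 XOR 10111 = 00011
Remainder (last 4 bits) = 1100. This is the CRC / FCS.

1100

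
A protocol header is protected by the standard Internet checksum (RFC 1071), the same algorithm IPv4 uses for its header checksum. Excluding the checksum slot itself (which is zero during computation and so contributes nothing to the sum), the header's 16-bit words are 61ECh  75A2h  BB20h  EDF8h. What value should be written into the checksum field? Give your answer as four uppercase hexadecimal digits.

One's-complement addition (fold any carry out of bit 15 back into bit 0):
  0x61EC + 0x75A2 = 0x0D78E
  0xD78E + 0xBB20 = 0x192AE → wrap carry → 0x92AF
  0x92AF + 0xEDF8 = 0x180A7 → wrap carry → 0x80A8
One's-complement sum = 0x80A8.
Checksum = ~0x80A8 & 0xFFFF = 0x7F57.

7F57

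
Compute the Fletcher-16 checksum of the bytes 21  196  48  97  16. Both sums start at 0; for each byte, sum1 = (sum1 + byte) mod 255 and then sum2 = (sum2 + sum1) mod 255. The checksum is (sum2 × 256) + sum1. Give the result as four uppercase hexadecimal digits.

DF7B

Running sums (mod 255):
  after byte 0 (21): sum1=21, sum2=21
  after byte 1 (196): sum1=217, sum2=238
  after byte 2 (48): sum1=10, sum2=248
  after byte 3 (97): sum1=107, sum2=100
  after byte 4 (16): sum1=123, sum2=223
Checksum = sum2·256 + sum1 = 223·256 + 123 = 57211 = 0xDF7B.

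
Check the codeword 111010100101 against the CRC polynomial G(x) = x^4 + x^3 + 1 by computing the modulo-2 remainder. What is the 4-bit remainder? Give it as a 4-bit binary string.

Modulo-2 division of 111010100101 by 11001:
  pos 0: 11101 XOR 11001 = 00100
  pos 2: 10001 XOR 11001 = 01000
  pos 3: 10000 XOR 11001 = 01001
  pos 4: 10010 XOR 11001 = 01011
  pos 5: 10111 XOR 11001 = 01110
  pos 6: 11100 XOR 11001 = 00101
Remainder = 1011 (nonzero — an error is detected).

1011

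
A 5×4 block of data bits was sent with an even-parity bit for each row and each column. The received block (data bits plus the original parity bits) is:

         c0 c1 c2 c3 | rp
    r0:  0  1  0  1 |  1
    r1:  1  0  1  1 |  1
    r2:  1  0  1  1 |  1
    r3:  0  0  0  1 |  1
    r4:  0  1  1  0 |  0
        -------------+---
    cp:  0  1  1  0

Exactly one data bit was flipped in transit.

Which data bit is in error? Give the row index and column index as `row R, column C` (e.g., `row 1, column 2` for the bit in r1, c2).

row 0, column 1

Recompute each row's even parity and compare to rp:
  r0: data parity 0, sent rp 1 → mismatch
  r1: data parity 1, sent rp 1 → ok
  r2: data parity 1, sent rp 1 → ok
  r3: data parity 1, sent rp 1 → ok
  r4: data parity 0, sent rp 0 → ok
Recompute each column's even parity and compare to cp:
  c0: data parity 0, sent cp 0 → ok
  c1: data parity 0, sent cp 1 → mismatch
  c2: data parity 1, sent cp 1 → ok
  c3: data parity 0, sent cp 0 → ok
Exactly one row (r0) and one column (c1) fail → the flipped bit is at their intersection.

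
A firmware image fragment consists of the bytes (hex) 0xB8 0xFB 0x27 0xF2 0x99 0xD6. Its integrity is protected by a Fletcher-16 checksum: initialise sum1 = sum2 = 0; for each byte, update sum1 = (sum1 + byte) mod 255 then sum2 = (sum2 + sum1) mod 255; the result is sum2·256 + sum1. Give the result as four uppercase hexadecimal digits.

Running sums (mod 255):
  after byte 0 (0xB8): sum1=184, sum2=184
  after byte 1 (0xFB): sum1=180, sum2=109
  after byte 2 (0x27): sum1=219, sum2=73
  after byte 3 (0xF2): sum1=206, sum2=24
  after byte 4 (0x99): sum1=104, sum2=128
  after byte 5 (0xD6): sum1=63, sum2=191
Checksum = sum2·256 + sum1 = 191·256 + 63 = 48959 = 0xBF3F.

BF3F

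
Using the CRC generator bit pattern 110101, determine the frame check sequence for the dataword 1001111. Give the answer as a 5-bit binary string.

Append 5 zeros: 100111100000. Divide by 110101 (XOR where the leading bit is 1):
  pos 0: 100111 XOR 110101 = 010010
  pos 1: 100101 XOR 110101 = 010000
  pos 2: 100000 XOR 110101 = 010101
  pos 3: 101010 XOR 110101 = 011111
  pos 4: 111110 XOR 110101 = 001011
  pos 6: 101100 XOR 110101 = 011001
Remainder (last 5 bits) = 11001. This is the CRC / FCS.

11001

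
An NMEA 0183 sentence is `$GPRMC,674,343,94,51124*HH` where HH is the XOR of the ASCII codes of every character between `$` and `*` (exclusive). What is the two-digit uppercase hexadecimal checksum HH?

74

XOR the ASCII codes of the payload characters:
  'G' = 0x47 → acc = 0x47
  'P' = 0x50 → acc = 0x17
  'R' = 0x52 → acc = 0x45
  'M' = 0x4D → acc = 0x08
  'C' = 0x43 → acc = 0x4B
  ',' = 0x2C → acc = 0x67
  '6' = 0x36 → acc = 0x51
  '7' = 0x37 → acc = 0x66
  '4' = 0x34 → acc = 0x52
  ',' = 0x2C → acc = 0x7E
  '3' = 0x33 → acc = 0x4D
  '4' = 0x34 → acc = 0x79
  '3' = 0x33 → acc = 0x4A
  ',' = 0x2C → acc = 0x66
  '9' = 0x39 → acc = 0x5F
  '4' = 0x34 → acc = 0x6B
  ',' = 0x2C → acc = 0x47
  '5' = 0x35 → acc = 0x72
  '1' = 0x31 → acc = 0x43
  '1' = 0x31 → acc = 0x72
  '2' = 0x32 → acc = 0x40
  '4' = 0x34 → acc = 0x74
Checksum = 0x74.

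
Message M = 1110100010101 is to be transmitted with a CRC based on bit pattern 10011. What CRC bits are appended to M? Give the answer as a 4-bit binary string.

1111

Append 4 zeros: 11101000101010000. Divide by 10011 (XOR where the leading bit is 1):
  pos 0: 11101 XOR 10011 = 01110
  pos 1: 11100 XOR 10011 = 01111
  pos 2: 11110 XOR 10011 = 01101
  pos 3: 11010 XOR 10011 = 01001
  pos 4: 10011 XOR 10011 = 00000
  pos 10: 10100 XOR 10011 = 00111
  pos 12: 11100 XOR 10011 = 01111
Remainder (last 4 bits) = 1111. This is the CRC / FCS.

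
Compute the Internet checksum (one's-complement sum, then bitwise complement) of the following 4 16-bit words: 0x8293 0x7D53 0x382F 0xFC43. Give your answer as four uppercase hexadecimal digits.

One's-complement addition (fold any carry out of bit 15 back into bit 0):
  0x8293 + 0x7D53 = 0x0FFE6
  0xFFE6 + 0x382F = 0x13815 → wrap carry → 0x3816
  0x3816 + 0xFC43 = 0x13459 → wrap carry → 0x345A
One's-complement sum = 0x345A.
Checksum = ~0x345A & 0xFFFF = 0xCBA5.

CBA5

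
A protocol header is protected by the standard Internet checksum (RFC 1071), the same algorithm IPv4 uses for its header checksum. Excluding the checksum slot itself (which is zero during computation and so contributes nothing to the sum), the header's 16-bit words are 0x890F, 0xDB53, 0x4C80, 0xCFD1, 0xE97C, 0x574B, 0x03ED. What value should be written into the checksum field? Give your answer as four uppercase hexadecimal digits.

One's-complement addition (fold any carry out of bit 15 back into bit 0):
  0x890F + 0xDB53 = 0x16462 → wrap carry → 0x6463
  0x6463 + 0x4C80 = 0x0B0E3
  0xB0E3 + 0xCFD1 = 0x180B4 → wrap carry → 0x80B5
  0x80B5 + 0xE97C = 0x16A31 → wrap carry → 0x6A32
  0x6A32 + 0x574B = 0x0C17D
  0xC17D + 0x03ED = 0x0C56A
One's-complement sum = 0xC56A.
Checksum = ~0xC56A & 0xFFFF = 0x3A95.

3A95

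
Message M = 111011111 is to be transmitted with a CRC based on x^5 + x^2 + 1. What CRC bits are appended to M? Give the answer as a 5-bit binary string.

Append 5 zeros: 11101111100000. Divide by 100101 (XOR where the leading bit is 1):
  pos 0: 111011 XOR 100101 = 011110
  pos 1: 111101 XOR 100101 = 011000
  pos 2: 110001 XOR 100101 = 010100
  pos 3: 101001 XOR 100101 = 001100
  pos 5: 110000 XOR 100101 = 010101
  pos 6: 101010 XOR 100101 = 001111
  pos 8: 111100 XOR 100101 = 011001
Remainder (last 5 bits) = 11001. This is the CRC / FCS.

11001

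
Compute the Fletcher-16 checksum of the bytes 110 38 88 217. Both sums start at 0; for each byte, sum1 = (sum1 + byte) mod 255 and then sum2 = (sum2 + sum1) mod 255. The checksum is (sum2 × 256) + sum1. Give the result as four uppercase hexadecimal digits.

Running sums (mod 255):
  after byte 0 (110): sum1=110, sum2=110
  after byte 1 (38): sum1=148, sum2=3
  after byte 2 (88): sum1=236, sum2=239
  after byte 3 (217): sum1=198, sum2=182
Checksum = sum2·256 + sum1 = 182·256 + 198 = 46790 = 0xB6C6.

B6C6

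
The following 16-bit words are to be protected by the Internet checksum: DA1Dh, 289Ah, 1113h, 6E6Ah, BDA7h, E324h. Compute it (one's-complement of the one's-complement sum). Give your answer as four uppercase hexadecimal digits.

DCFD

One's-complement addition (fold any carry out of bit 15 back into bit 0):
  0xDA1D + 0x289A = 0x102B7 → wrap carry → 0x02B8
  0x02B8 + 0x1113 = 0x013CB
  0x13CB + 0x6E6A = 0x08235
  0x8235 + 0xBDA7 = 0x13FDC → wrap carry → 0x3FDD
  0x3FDD + 0xE324 = 0x12301 → wrap carry → 0x2302
One's-complement sum = 0x2302.
Checksum = ~0x2302 & 0xFFFF = 0xDCFD.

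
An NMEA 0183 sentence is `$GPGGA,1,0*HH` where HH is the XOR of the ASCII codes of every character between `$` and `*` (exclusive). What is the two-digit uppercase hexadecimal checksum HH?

57

XOR the ASCII codes of the payload characters:
  'G' = 0x47 → acc = 0x47
  'P' = 0x50 → acc = 0x17
  'G' = 0x47 → acc = 0x50
  'G' = 0x47 → acc = 0x17
  'A' = 0x41 → acc = 0x56
  ',' = 0x2C → acc = 0x7A
  '1' = 0x31 → acc = 0x4B
  ',' = 0x2C → acc = 0x67
  '0' = 0x30 → acc = 0x57
Checksum = 0x57.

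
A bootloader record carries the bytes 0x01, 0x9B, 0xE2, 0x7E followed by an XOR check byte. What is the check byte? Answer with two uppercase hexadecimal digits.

06

XOR the bytes together:
  start with 0x01
  0x01 ⊕ 0x9B = 0x9A
  0x9A ⊕ 0xE2 = 0x78
  0x78 ⊕ 0x7E = 0x06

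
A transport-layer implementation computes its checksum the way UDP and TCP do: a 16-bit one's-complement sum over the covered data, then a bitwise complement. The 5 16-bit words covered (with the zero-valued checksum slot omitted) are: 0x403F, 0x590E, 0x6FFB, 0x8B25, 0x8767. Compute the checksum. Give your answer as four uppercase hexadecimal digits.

One's-complement addition (fold any carry out of bit 15 back into bit 0):
  0x403F + 0x590E = 0x0994D
  0x994D + 0x6FFB = 0x10948 → wrap carry → 0x0949
  0x0949 + 0x8B25 = 0x0946E
  0x946E + 0x8767 = 0x11BD5 → wrap carry → 0x1BD6
One's-complement sum = 0x1BD6.
Checksum = ~0x1BD6 & 0xFFFF = 0xE429.

E429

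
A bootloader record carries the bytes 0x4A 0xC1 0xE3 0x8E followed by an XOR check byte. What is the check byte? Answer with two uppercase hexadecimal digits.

XOR the bytes together:
  start with 0x4A
  0x4A ⊕ 0xC1 = 0x8B
  0x8B ⊕ 0xE3 = 0x68
  0x68 ⊕ 0x8E = 0xE6

E6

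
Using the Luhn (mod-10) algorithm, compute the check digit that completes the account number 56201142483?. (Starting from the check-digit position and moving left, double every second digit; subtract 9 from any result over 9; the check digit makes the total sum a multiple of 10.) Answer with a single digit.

4

Partial digits right→left: 3 8 4 2 4 1 1 0 2 6 5
Double every second digit counting from the check-digit position (so the 1st, 3rd, 5th, ... of the partial from the right).
  doubled (with −9 where >9): 6 8 8 2 4 1 → sum 29
  kept as-is: 8 2 1 0 6 → sum 17
Total = 29 + 17 = 46.
Check digit = (10 − (46 mod 10)) mod 10 = 4.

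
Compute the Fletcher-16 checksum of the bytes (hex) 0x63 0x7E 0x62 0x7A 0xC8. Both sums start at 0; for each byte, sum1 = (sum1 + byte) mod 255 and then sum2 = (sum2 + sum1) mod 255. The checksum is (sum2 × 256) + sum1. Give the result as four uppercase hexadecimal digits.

Running sums (mod 255):
  after byte 0 (0x63): sum1=99, sum2=99
  after byte 1 (0x7E): sum1=225, sum2=69
  after byte 2 (0x62): sum1=68, sum2=137
  after byte 3 (0x7A): sum1=190, sum2=72
  after byte 4 (0xC8): sum1=135, sum2=207
Checksum = sum2·256 + sum1 = 207·256 + 135 = 53127 = 0xCF87.

CF87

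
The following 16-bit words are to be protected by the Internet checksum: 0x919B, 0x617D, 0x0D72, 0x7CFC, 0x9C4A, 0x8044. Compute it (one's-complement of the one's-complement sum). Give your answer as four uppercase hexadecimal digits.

One's-complement addition (fold any carry out of bit 15 back into bit 0):
  0x919B + 0x617D = 0x0F318
  0xF318 + 0x0D72 = 0x1008A → wrap carry → 0x008B
  0x008B + 0x7CFC = 0x07D87
  0x7D87 + 0x9C4A = 0x119D1 → wrap carry → 0x19D2
  0x19D2 + 0x8044 = 0x09A16
One's-complement sum = 0x9A16.
Checksum = ~0x9A16 & 0xFFFF = 0x65E9.

65E9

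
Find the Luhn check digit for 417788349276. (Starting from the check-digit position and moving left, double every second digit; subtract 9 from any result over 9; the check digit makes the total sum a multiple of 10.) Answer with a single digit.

3

Partial digits right→left: 6 7 2 9 4 3 8 8 7 7 1 4
Double every second digit counting from the check-digit position (so the 1st, 3rd, 5th, ... of the partial from the right).
  doubled (with −9 where >9): 3 4 8 7 5 2 → sum 29
  kept as-is: 7 9 3 8 7 4 → sum 38
Total = 29 + 38 = 67.
Check digit = (10 − (67 mod 10)) mod 10 = 3.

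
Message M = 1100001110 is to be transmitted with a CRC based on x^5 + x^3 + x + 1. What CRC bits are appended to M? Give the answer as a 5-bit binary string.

10101

Append 5 zeros: 110000111000000. Divide by 101011 (XOR where the leading bit is 1):
  pos 0: 110000 XOR 101011 = 011011
  pos 1: 110111 XOR 101011 = 011100
  pos 2: 111001 XOR 101011 = 010010
  pos 3: 100101 XOR 101011 = 001110
  pos 5: 111000 XOR 101011 = 010011
  pos 6: 100110 XOR 101011 = 001101
  pos 8: 110100 XOR 101011 = 011111
  pos 9: 111110 XOR 101011 = 010101
Remainder (last 5 bits) = 10101. This is the CRC / FCS.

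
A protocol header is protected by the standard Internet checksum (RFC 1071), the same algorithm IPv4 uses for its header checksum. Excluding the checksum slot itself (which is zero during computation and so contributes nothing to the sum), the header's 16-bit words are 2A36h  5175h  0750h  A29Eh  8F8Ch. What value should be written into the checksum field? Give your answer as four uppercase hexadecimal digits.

One's-complement addition (fold any carry out of bit 15 back into bit 0):
  0x2A36 + 0x5175 = 0x07BAB
  0x7BAB + 0x0750 = 0x082FB
  0x82FB + 0xA29E = 0x12599 → wrap carry → 0x259A
  0x259A + 0x8F8C = 0x0B526
One's-complement sum = 0xB526.
Checksum = ~0xB526 & 0xFFFF = 0x4AD9.

4AD9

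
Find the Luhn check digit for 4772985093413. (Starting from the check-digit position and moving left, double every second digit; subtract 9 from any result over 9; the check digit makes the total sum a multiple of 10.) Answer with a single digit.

Partial digits right→left: 3 1 4 3 9 0 5 8 9 2 7 7 4
Double every second digit counting from the check-digit position (so the 1st, 3rd, 5th, ... of the partial from the right).
  doubled (with −9 where >9): 6 8 9 1 9 5 8 → sum 46
  kept as-is: 1 3 0 8 2 7 → sum 21
Total = 46 + 21 = 67.
Check digit = (10 − (67 mod 10)) mod 10 = 3.

3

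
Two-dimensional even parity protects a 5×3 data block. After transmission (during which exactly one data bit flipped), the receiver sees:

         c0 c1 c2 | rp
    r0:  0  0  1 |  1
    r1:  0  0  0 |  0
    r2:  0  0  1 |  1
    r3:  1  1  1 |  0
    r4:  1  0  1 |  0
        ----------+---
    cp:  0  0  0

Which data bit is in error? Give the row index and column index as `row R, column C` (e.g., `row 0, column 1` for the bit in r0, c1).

row 3, column 1

Recompute each row's even parity and compare to rp:
  r0: data parity 1, sent rp 1 → ok
  r1: data parity 0, sent rp 0 → ok
  r2: data parity 1, sent rp 1 → ok
  r3: data parity 1, sent rp 0 → mismatch
  r4: data parity 0, sent rp 0 → ok
Recompute each column's even parity and compare to cp:
  c0: data parity 0, sent cp 0 → ok
  c1: data parity 1, sent cp 0 → mismatch
  c2: data parity 0, sent cp 0 → ok
Exactly one row (r3) and one column (c1) fail → the flipped bit is at their intersection.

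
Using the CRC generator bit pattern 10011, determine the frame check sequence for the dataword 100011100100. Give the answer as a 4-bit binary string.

Append 4 zeros: 1000111001000000. Divide by 10011 (XOR where the leading bit is 1):
  pos 0: 10001 XOR 10011 = 00010
  pos 3: 10110 XOR 10011 = 00101
  pos 5: 10101 XOR 10011 = 00110
  pos 7: 11000 XOR 10011 = 01011
  pos 8: 10110 XOR 10011 = 00101
  pos 10: 10100 XOR 10011 = 00111
Remainder (last 4 bits) = 1110. This is the CRC / FCS.

1110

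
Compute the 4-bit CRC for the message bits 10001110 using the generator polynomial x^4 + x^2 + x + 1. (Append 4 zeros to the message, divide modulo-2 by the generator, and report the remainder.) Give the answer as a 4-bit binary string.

0011

Append 4 zeros: 100011100000. Divide by 10111 (XOR where the leading bit is 1):
  pos 0: 10001 XOR 10111 = 00110
  pos 2: 11011 XOR 10111 = 01100
  pos 3: 11000 XOR 10111 = 01111
  pos 4: 11110 XOR 10111 = 01001
  pos 5: 10010 XOR 10111 = 00101
  pos 7: 10100 XOR 10111 = 00011
Remainder (last 4 bits) = 0011. This is the CRC / FCS.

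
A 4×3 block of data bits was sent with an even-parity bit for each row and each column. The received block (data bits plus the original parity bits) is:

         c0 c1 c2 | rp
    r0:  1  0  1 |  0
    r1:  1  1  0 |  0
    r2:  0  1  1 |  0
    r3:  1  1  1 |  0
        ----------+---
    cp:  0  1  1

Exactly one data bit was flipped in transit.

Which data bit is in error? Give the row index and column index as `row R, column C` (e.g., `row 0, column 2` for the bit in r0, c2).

row 3, column 0

Recompute each row's even parity and compare to rp:
  r0: data parity 0, sent rp 0 → ok
  r1: data parity 0, sent rp 0 → ok
  r2: data parity 0, sent rp 0 → ok
  r3: data parity 1, sent rp 0 → mismatch
Recompute each column's even parity and compare to cp:
  c0: data parity 1, sent cp 0 → mismatch
  c1: data parity 1, sent cp 1 → ok
  c2: data parity 1, sent cp 1 → ok
Exactly one row (r3) and one column (c0) fail → the flipped bit is at their intersection.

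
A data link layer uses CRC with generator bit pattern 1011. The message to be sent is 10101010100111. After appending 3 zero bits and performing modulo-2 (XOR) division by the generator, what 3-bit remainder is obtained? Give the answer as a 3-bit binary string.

001

Append 3 zeros: 10101010100111000. Divide by 1011 (XOR where the leading bit is 1):
  pos 0: 1010 XOR 1011 = 0001
  pos 3: 1101 XOR 1011 = 0110
  pos 4: 1100 XOR 1011 = 0111
  pos 5: 1111 XOR 1011 = 0100
  pos 6: 1000 XOR 1011 = 0011
  pos 8: 1101 XOR 1011 = 0110
  pos 9: 1101 XOR 1011 = 0110
  pos 10: 1101 XOR 1011 = 0110
  pos 11: 1100 XOR 1011 = 0111
  pos 12: 1110 XOR 1011 = 0101
  pos 13: 1010 XOR 1011 = 0001
Remainder (last 3 bits) = 001. This is the CRC / FCS.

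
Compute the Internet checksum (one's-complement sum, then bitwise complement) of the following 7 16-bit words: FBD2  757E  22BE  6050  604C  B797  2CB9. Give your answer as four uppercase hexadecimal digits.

One's-complement addition (fold any carry out of bit 15 back into bit 0):
  0xFBD2 + 0x757E = 0x17150 → wrap carry → 0x7151
  0x7151 + 0x22BE = 0x0940F
  0x940F + 0x6050 = 0x0F45F
  0xF45F + 0x604C = 0x154AB → wrap carry → 0x54AC
  0x54AC + 0xB797 = 0x10C43 → wrap carry → 0x0C44
  0x0C44 + 0x2CB9 = 0x038FD
One's-complement sum = 0x38FD.
Checksum = ~0x38FD & 0xFFFF = 0xC702.

C702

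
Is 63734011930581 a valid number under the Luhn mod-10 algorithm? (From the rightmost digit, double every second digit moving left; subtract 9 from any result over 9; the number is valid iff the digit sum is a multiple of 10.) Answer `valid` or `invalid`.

From the right, keep odd positions and double even positions (subtract 9 from any doubled value over 9):
  doubled (positions 2,4,...): 7 0 9 2 8 5 3 → sum 34
  kept (positions 1,3,...): 1 5 3 1 0 3 3 → sum 16
Total = 50.
50 mod 10 = 0, so the number is valid.

valid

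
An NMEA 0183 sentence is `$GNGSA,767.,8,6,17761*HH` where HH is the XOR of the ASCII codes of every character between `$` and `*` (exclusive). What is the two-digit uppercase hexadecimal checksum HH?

7C

XOR the ASCII codes of the payload characters:
  'G' = 0x47 → acc = 0x47
  'N' = 0x4E → acc = 0x09
  'G' = 0x47 → acc = 0x4E
  'S' = 0x53 → acc = 0x1D
  'A' = 0x41 → acc = 0x5C
  ',' = 0x2C → acc = 0x70
  '7' = 0x37 → acc = 0x47
  '6' = 0x36 → acc = 0x71
  '7' = 0x37 → acc = 0x46
  '.' = 0x2E → acc = 0x68
  ',' = 0x2C → acc = 0x44
  '8' = 0x38 → acc = 0x7C
  ',' = 0x2C → acc = 0x50
  '6' = 0x36 → acc = 0x66
  ',' = 0x2C → acc = 0x4A
  '1' = 0x31 → acc = 0x7B
  '7' = 0x37 → acc = 0x4C
  '7' = 0x37 → acc = 0x7B
  '6' = 0x36 → acc = 0x4D
  '1' = 0x31 → acc = 0x7C
Checksum = 0x7C.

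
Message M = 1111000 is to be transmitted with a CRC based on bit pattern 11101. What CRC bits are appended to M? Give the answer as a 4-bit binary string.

Append 4 zeros: 11110000000. Divide by 11101 (XOR where the leading bit is 1):
  pos 0: 11110 XOR 11101 = 00011
  pos 3: 11000 XOR 11101 = 00101
  pos 5: 10100 XOR 11101 = 01001
  pos 6: 10010 XOR 11101 = 01111
Remainder (last 4 bits) = 1111. This is the CRC / FCS.

1111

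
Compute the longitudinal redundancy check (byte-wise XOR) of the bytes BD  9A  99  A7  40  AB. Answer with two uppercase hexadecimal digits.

F2

XOR the bytes together:
  start with 0xBD
  0xBD ⊕ 0x9A = 0x27
  0x27 ⊕ 0x99 = 0xBE
  0xBE ⊕ 0xA7 = 0x19
  0x19 ⊕ 0x40 = 0x59
  0x59 ⊕ 0xAB = 0xF2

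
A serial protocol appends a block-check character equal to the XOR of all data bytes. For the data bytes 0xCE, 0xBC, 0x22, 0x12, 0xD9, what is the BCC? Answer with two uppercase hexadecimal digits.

XOR the bytes together:
  start with 0xCE
  0xCE ⊕ 0xBC = 0x72
  0x72 ⊕ 0x22 = 0x50
  0x50 ⊕ 0x12 = 0x42
  0x42 ⊕ 0xD9 = 0x9B

9B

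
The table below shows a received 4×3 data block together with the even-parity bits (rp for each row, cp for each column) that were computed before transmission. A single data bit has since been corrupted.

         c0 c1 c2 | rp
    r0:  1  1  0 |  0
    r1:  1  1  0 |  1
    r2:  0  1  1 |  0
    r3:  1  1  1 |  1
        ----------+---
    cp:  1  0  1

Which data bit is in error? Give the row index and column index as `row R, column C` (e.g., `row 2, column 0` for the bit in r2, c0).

row 1, column 2

Recompute each row's even parity and compare to rp:
  r0: data parity 0, sent rp 0 → ok
  r1: data parity 0, sent rp 1 → mismatch
  r2: data parity 0, sent rp 0 → ok
  r3: data parity 1, sent rp 1 → ok
Recompute each column's even parity and compare to cp:
  c0: data parity 1, sent cp 1 → ok
  c1: data parity 0, sent cp 0 → ok
  c2: data parity 0, sent cp 1 → mismatch
Exactly one row (r1) and one column (c2) fail → the flipped bit is at their intersection.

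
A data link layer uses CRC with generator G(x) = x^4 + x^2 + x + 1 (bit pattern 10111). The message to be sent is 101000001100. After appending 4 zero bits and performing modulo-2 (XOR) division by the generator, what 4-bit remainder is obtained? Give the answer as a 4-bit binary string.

Append 4 zeros: 1010000011000000. Divide by 10111 (XOR where the leading bit is 1):
  pos 0: 10100 XOR 10111 = 00011
  pos 3: 11000 XOR 10111 = 01111
  pos 4: 11111 XOR 10111 = 01000
  pos 5: 10001 XOR 10111 = 00110
  pos 7: 11000 XOR 10111 = 01111
  pos 8: 11110 XOR 10111 = 01001
  pos 9: 10010 XOR 10111 = 00101
  pos 11: 10100 XOR 10111 = 00011
Remainder (last 4 bits) = 0011. This is the CRC / FCS.

0011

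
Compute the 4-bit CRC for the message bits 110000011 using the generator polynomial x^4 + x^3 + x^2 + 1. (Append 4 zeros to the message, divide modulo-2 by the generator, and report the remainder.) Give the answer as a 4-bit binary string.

Append 4 zeros: 1100000110000. Divide by 11101 (XOR where the leading bit is 1):
  pos 0: 11000 XOR 11101 = 00101
  pos 2: 10100 XOR 11101 = 01001
  pos 3: 10011 XOR 11101 = 01110
  pos 4: 11101 XOR 11101 = 00000
Remainder (last 4 bits) = 0000. This is the CRC / FCS.

0000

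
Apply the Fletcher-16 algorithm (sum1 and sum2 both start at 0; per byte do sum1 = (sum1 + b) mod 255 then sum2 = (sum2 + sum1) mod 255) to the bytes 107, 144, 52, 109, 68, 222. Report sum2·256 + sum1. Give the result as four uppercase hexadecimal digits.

Running sums (mod 255):
  after byte 0 (107): sum1=107, sum2=107
  after byte 1 (144): sum1=251, sum2=103
  after byte 2 (52): sum1=48, sum2=151
  after byte 3 (109): sum1=157, sum2=53
  after byte 4 (68): sum1=225, sum2=23
  after byte 5 (222): sum1=192, sum2=215
Checksum = sum2·256 + sum1 = 215·256 + 192 = 55232 = 0xD7C0.

D7C0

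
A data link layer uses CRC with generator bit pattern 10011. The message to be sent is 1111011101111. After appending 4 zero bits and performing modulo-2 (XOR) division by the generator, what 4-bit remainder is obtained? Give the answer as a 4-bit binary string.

0110

Append 4 zeros: 11110111011110000. Divide by 10011 (XOR where the leading bit is 1):
  pos 0: 11110 XOR 10011 = 01101
  pos 1: 11011 XOR 10011 = 01000
  pos 2: 10001 XOR 10011 = 00010
  pos 5: 10101 XOR 10011 = 00110
  pos 7: 11011 XOR 10011 = 01000
  pos 8: 10001 XOR 10011 = 00010
  pos 11: 10000 XOR 10011 = 00011
Remainder (last 4 bits) = 0110. This is the CRC / FCS.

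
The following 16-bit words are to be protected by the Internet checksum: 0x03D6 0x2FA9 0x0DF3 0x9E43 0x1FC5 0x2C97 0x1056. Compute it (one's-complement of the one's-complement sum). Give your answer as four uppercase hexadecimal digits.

One's-complement addition (fold any carry out of bit 15 back into bit 0):
  0x03D6 + 0x2FA9 = 0x0337F
  0x337F + 0x0DF3 = 0x04172
  0x4172 + 0x9E43 = 0x0DFB5
  0xDFB5 + 0x1FC5 = 0x0FF7A
  0xFF7A + 0x2C97 = 0x12C11 → wrap carry → 0x2C12
  0x2C12 + 0x1056 = 0x03C68
One's-complement sum = 0x3C68.
Checksum = ~0x3C68 & 0xFFFF = 0xC397.

C397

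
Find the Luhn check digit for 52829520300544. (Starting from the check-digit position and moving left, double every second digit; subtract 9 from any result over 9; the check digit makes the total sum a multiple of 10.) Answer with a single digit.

Partial digits right→left: 4 4 5 0 0 3 0 2 5 9 2 8 2 5
Double every second digit counting from the check-digit position (so the 1st, 3rd, 5th, ... of the partial from the right).
  doubled (with −9 where >9): 8 1 0 0 1 4 4 → sum 18
  kept as-is: 4 0 3 2 9 8 5 → sum 31
Total = 18 + 31 = 49.
Check digit = (10 − (49 mod 10)) mod 10 = 1.

1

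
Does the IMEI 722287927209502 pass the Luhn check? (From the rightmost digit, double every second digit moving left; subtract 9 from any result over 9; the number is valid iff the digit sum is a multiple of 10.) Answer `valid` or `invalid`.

valid

From the right, keep odd positions and double even positions (subtract 9 from any doubled value over 9):
  doubled (positions 2,4,...): 0 9 4 4 5 4 4 → sum 30
  kept (positions 1,3,...): 2 5 0 7 9 8 2 7 → sum 40
Total = 70.
70 mod 10 = 0, so the number is valid.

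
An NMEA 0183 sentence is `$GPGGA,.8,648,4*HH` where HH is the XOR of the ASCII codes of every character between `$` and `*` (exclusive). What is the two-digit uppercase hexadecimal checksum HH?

62

XOR the ASCII codes of the payload characters:
  'G' = 0x47 → acc = 0x47
  'P' = 0x50 → acc = 0x17
  'G' = 0x47 → acc = 0x50
  'G' = 0x47 → acc = 0x17
  'A' = 0x41 → acc = 0x56
  ',' = 0x2C → acc = 0x7A
  '.' = 0x2E → acc = 0x54
  '8' = 0x38 → acc = 0x6C
  ',' = 0x2C → acc = 0x40
  '6' = 0x36 → acc = 0x76
  '4' = 0x34 → acc = 0x42
  '8' = 0x38 → acc = 0x7A
  ',' = 0x2C → acc = 0x56
  '4' = 0x34 → acc = 0x62
Checksum = 0x62.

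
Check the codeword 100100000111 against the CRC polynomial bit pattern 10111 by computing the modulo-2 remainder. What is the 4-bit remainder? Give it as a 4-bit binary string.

0010

Modulo-2 division of 100100000111 by 10111:
  pos 0: 10010 XOR 10111 = 00101
  pos 2: 10100 XOR 10111 = 00011
  pos 5: 11001 XOR 10111 = 01110
  pos 6: 11101 XOR 10111 = 01010
  pos 7: 10101 XOR 10111 = 00010
Remainder = 0010 (nonzero — an error is detected).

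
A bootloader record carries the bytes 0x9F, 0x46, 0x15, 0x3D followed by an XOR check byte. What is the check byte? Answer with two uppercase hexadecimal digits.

XOR the bytes together:
  start with 0x9F
  0x9F ⊕ 0x46 = 0xD9
  0xD9 ⊕ 0x15 = 0xCC
  0xCC ⊕ 0x3D = 0xF1

F1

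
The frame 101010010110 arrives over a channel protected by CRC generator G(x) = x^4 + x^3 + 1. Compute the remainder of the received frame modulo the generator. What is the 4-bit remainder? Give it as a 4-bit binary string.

Modulo-2 division of 101010010110 by 11001:
  pos 0: 10101 XOR 11001 = 01100
  pos 1: 11000 XOR 11001 = 00001
  pos 5: 10101 XOR 11001 = 01100
  pos 6: 11001 XOR 11001 = 00000
Remainder = 0000 (zero — the frame passes the CRC check).

0000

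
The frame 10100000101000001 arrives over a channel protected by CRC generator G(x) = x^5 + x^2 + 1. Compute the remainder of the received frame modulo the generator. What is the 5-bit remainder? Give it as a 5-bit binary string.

00000

Modulo-2 division of 10100000101000001 by 100101:
  pos 0: 101000 XOR 100101 = 001101
  pos 2: 110100 XOR 100101 = 010001
  pos 3: 100011 XOR 100101 = 000110
  pos 6: 110010 XOR 100101 = 010111
  pos 7: 101110 XOR 100101 = 001011
  pos 9: 101100 XOR 100101 = 001001
  pos 11: 100101 XOR 100101 = 000000
Remainder = 00000 (zero — the frame passes the CRC check).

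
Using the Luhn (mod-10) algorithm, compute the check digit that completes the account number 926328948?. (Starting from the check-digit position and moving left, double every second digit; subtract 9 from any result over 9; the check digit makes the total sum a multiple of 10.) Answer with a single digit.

1

Partial digits right→left: 8 4 9 8 2 3 6 2 9
Double every second digit counting from the check-digit position (so the 1st, 3rd, 5th, ... of the partial from the right).
  doubled (with −9 where >9): 7 9 4 3 9 → sum 32
  kept as-is: 4 8 3 2 → sum 17
Total = 32 + 17 = 49.
Check digit = (10 − (49 mod 10)) mod 10 = 1.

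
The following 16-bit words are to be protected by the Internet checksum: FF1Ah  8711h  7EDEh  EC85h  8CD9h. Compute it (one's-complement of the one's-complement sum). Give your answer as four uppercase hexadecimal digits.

One's-complement addition (fold any carry out of bit 15 back into bit 0):
  0xFF1A + 0x8711 = 0x1862B → wrap carry → 0x862C
  0x862C + 0x7EDE = 0x1050A → wrap carry → 0x050B
  0x050B + 0xEC85 = 0x0F190
  0xF190 + 0x8CD9 = 0x17E69 → wrap carry → 0x7E6A
One's-complement sum = 0x7E6A.
Checksum = ~0x7E6A & 0xFFFF = 0x8195.

8195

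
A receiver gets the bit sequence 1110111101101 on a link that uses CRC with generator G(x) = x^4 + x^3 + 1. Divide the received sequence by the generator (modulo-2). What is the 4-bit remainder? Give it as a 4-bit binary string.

Modulo-2 division of 1110111101101 by 11001:
  pos 0: 11101 XOR 11001 = 00100
  pos 2: 10011 XOR 11001 = 01010
  pos 3: 10101 XOR 11001 = 01100
  pos 4: 11000 XOR 11001 = 00001
  pos 8: 11101 XOR 11001 = 00100
Remainder = 0100 (nonzero — an error is detected).

0100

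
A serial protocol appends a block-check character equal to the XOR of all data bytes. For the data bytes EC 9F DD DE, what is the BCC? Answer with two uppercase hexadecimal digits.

XOR the bytes together:
  start with 0xEC
  0xEC ⊕ 0x9F = 0x73
  0x73 ⊕ 0xDD = 0xAE
  0xAE ⊕ 0xDE = 0x70

70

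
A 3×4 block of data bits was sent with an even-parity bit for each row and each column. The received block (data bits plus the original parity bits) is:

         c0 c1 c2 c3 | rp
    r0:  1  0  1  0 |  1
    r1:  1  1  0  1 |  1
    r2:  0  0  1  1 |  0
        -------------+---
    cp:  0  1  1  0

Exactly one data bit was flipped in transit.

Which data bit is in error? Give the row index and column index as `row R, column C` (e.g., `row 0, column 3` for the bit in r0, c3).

Recompute each row's even parity and compare to rp:
  r0: data parity 0, sent rp 1 → mismatch
  r1: data parity 1, sent rp 1 → ok
  r2: data parity 0, sent rp 0 → ok
Recompute each column's even parity and compare to cp:
  c0: data parity 0, sent cp 0 → ok
  c1: data parity 1, sent cp 1 → ok
  c2: data parity 0, sent cp 1 → mismatch
  c3: data parity 0, sent cp 0 → ok
Exactly one row (r0) and one column (c2) fail → the flipped bit is at their intersection.

row 0, column 2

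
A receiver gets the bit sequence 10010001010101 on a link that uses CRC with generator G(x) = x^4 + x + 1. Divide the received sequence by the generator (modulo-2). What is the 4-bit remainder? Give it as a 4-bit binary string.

0000

Modulo-2 division of 10010001010101 by 10011:
  pos 0: 10010 XOR 10011 = 00001
  pos 4: 10010 XOR 10011 = 00001
  pos 8: 11010 XOR 10011 = 01001
  pos 9: 10011 XOR 10011 = 00000
Remainder = 0000 (zero — the frame passes the CRC check).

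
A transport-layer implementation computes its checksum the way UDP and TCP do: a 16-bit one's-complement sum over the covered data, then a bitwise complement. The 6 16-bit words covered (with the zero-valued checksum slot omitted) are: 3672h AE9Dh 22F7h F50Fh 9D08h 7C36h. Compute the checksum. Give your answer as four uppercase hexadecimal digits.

One's-complement addition (fold any carry out of bit 15 back into bit 0):
  0x3672 + 0xAE9D = 0x0E50F
  0xE50F + 0x22F7 = 0x10806 → wrap carry → 0x0807
  0x0807 + 0xF50F = 0x0FD16
  0xFD16 + 0x9D08 = 0x19A1E → wrap carry → 0x9A1F
  0x9A1F + 0x7C36 = 0x11655 → wrap carry → 0x1656
One's-complement sum = 0x1656.
Checksum = ~0x1656 & 0xFFFF = 0xE9A9.

E9A9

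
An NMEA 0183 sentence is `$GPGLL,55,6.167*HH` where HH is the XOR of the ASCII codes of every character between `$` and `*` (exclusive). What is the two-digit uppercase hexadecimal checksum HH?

XOR the ASCII codes of the payload characters:
  'G' = 0x47 → acc = 0x47
  'P' = 0x50 → acc = 0x17
  'G' = 0x47 → acc = 0x50
  'L' = 0x4C → acc = 0x1C
  'L' = 0x4C → acc = 0x50
  ',' = 0x2C → acc = 0x7C
  '5' = 0x35 → acc = 0x49
  '5' = 0x35 → acc = 0x7C
  ',' = 0x2C → acc = 0x50
  '6' = 0x36 → acc = 0x66
  '.' = 0x2E → acc = 0x48
  '1' = 0x31 → acc = 0x79
  '6' = 0x36 → acc = 0x4F
  '7' = 0x37 → acc = 0x78
Checksum = 0x78.

78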